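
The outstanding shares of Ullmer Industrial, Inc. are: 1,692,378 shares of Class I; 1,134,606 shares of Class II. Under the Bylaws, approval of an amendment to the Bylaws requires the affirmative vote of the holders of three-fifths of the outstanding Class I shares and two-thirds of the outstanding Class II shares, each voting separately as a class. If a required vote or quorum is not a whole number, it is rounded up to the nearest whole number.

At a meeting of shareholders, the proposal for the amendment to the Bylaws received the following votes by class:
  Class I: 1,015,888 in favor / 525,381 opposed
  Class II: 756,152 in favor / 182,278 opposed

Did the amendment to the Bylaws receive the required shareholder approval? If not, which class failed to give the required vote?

Not approved — the Class II shares did not give the required vote.

Class I: 3/5 of 1692378 = 1015426.80, rounded up to 1015427; 1,015,427 required, 1,015,888 in favor — approved.
Class II: 2/3 of 1134606 = 756404; 756,404 required, 756,152 in favor — not approved.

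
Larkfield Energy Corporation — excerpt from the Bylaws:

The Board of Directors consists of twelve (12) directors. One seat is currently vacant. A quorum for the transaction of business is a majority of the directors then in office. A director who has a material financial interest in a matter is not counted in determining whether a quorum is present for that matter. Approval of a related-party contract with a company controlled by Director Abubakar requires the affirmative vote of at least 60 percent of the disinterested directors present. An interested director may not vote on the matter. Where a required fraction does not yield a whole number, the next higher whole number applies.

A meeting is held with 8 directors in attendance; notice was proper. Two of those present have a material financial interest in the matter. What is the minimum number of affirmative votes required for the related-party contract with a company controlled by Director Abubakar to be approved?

4

The related-party contract with a company controlled by Director Abubakar requires three-fifths of the disinterested directors present (8 − 2 = 6).
3/5 of 6 = 3.60, rounded up to 4.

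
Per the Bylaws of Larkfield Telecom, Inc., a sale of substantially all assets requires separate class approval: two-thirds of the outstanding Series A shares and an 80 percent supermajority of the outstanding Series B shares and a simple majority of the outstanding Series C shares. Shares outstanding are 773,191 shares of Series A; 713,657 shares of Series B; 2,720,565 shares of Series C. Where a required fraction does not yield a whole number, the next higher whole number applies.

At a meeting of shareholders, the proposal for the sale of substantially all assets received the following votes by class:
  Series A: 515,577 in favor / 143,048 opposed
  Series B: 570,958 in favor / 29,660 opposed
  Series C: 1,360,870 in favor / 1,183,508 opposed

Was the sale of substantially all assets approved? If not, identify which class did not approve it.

Approved — every class gave the required vote.

Series A: 2/3 of 773191 = 515460.67, rounded up to 515461; 515,461 required, 515,577 in favor — approved.
Series B: 4/5 of 713657 = 570925.60, rounded up to 570926; 570,926 required, 570,958 in favor — approved.
Series C: a majority of 2720565 is 1360283; 1,360,283 required, 1,360,870 in favor — approved.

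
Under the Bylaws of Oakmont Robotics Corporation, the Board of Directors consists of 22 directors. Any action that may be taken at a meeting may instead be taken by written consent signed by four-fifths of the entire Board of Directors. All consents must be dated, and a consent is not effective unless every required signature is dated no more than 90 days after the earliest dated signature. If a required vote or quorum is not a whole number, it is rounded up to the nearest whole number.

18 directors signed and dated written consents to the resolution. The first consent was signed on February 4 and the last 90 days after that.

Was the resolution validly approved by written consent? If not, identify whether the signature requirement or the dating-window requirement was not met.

Signatures required: four-fifths of 22 — 4/5 of 22 = 17.60, rounded up to 18, so 18 needed; 18 signed. Sufficient.
Dating window: the latest signature is 90 days after the earliest; the limit is 90 days. Within the window.

Effective — both the signature and dating-window requirements are satisfied.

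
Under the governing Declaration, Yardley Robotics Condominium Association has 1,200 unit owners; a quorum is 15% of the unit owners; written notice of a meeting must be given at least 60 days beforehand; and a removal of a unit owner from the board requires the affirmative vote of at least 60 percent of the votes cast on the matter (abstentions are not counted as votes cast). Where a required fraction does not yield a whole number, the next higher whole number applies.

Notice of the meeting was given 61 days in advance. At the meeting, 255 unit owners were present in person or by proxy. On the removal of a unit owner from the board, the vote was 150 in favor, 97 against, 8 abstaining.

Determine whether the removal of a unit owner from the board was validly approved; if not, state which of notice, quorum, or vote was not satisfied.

Valid — all requirements satisfied.

Notice: 61 days given; 60 required. Satisfied.
Quorum: 15% of 1,200 = 180; 255 present. Satisfied.
Vote: requires three-fifths of the votes cast (255 − 8 abstaining = 247); 3/5 of 247 = 148.20, rounded up to 149, so 149 needed; 150 in favor. Satisfied.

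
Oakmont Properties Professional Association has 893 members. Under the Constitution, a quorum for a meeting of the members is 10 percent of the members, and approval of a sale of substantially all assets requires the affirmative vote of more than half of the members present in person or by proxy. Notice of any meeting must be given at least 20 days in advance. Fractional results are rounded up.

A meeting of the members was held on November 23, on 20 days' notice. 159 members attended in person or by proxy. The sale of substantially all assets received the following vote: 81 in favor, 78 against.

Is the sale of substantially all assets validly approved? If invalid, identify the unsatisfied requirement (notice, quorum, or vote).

Valid — all requirements satisfied.

Notice: 20 days given; 20 required. Satisfied.
Quorum: 10% of 893 = 89.30, rounded up to 90; 159 present. Satisfied.
Vote: requires a majority of those present (159); a majority of 159 is 80, so 80 needed; 81 in favor. Satisfied.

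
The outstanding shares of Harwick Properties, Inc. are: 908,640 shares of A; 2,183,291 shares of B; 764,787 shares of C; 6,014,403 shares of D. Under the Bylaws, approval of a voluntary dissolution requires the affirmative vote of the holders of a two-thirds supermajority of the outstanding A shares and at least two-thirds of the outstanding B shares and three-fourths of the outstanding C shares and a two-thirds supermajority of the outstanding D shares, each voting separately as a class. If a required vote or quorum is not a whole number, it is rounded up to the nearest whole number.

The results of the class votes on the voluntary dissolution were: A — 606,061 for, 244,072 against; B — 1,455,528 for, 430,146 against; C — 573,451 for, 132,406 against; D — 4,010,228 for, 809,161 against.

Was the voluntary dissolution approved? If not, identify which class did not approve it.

Not approved — the C shares did not give the required vote.

A: 2/3 of 908640 = 605760; 605,760 required, 606,061 in favor — approved.
B: 2/3 of 2183291 = 1455527.33, rounded up to 1455528; 1,455,528 required, 1,455,528 in favor — approved.
C: 3/4 of 764787 = 573590.25, rounded up to 573591; 573,591 required, 573,451 in favor — not approved.
D: 2/3 of 6014403 = 4009602; 4,009,602 required, 4,010,228 in favor — approved.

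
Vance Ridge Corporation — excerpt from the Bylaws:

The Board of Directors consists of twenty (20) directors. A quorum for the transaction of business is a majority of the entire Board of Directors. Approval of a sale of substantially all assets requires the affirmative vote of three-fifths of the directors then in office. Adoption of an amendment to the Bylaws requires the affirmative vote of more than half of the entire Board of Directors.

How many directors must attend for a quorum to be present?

11

A majority of 20 is 11.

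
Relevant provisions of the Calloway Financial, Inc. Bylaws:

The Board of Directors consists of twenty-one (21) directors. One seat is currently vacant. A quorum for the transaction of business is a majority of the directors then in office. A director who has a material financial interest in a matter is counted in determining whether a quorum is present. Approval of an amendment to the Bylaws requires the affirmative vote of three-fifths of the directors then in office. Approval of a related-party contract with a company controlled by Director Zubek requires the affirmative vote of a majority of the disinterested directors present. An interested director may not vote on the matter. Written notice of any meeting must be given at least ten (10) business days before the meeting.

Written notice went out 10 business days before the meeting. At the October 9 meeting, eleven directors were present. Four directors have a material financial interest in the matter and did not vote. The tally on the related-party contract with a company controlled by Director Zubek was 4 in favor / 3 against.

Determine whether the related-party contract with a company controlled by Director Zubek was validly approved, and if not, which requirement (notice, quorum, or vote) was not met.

Notice: 10 business days given; 10 required (10 ≥ 10). Satisfied.
Quorum: 11 present (interested directors count toward quorum); quorum is 11. Satisfied.
Vote: the related-party contract with a company controlled by Director Zubek requires a majority of the disinterested directors present (11 − 4 = 7). A majority of 7 is 4, so 4 affirmative votes are needed; 4 voted in favor. Satisfied.

Valid — all requirements satisfied.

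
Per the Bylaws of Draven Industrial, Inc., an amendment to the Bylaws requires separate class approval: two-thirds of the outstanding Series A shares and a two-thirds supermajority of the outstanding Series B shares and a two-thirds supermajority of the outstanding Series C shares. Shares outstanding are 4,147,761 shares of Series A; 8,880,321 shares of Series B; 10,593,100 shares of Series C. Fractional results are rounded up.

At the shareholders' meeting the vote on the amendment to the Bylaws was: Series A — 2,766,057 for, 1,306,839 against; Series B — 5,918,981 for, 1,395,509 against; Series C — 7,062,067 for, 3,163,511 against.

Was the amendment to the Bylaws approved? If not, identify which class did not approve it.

Not approved — the Series B shares did not give the required vote.

Series A: 2/3 of 4147761 = 2765174; 2,765,174 required, 2,766,057 in favor — approved.
Series B: 2/3 of 8880321 = 5920214; 5,920,214 required, 5,918,981 in favor — not approved.
Series C: 2/3 of 10593100 = 7062066.67, rounded up to 7062067; 7,062,067 required, 7,062,067 in favor — approved.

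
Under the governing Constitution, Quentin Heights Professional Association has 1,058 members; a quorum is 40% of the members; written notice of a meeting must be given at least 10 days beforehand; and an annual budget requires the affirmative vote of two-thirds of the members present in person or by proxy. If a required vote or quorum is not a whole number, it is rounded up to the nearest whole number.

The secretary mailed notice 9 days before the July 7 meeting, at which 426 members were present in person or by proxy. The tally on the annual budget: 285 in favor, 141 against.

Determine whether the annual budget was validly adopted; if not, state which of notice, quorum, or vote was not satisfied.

Notice: 9 days given; 10 required. Not satisfied.
Quorum: 40% of 1,058 = 423.20, rounded up to 424; 426 present. Satisfied.
Vote: requires two-thirds of those present (426); 2/3 of 426 = 284, so 284 needed; 285 in favor. Satisfied.

Invalid — notice requirement not satisfied.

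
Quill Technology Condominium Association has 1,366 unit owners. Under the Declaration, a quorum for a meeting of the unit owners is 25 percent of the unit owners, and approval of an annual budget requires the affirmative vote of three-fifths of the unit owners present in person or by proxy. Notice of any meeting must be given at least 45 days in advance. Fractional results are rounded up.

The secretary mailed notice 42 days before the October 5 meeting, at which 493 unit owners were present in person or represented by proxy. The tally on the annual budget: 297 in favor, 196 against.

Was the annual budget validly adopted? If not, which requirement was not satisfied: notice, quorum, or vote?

Invalid — notice requirement not satisfied.

Notice: 42 days given; 45 required. Not satisfied.
Quorum: 25% of 1,366 = 341.50, rounded up to 342; 493 present. Satisfied.
Vote: requires three-fifths of those present (493); 3/5 of 493 = 295.80, rounded up to 296, so 296 needed; 297 in favor. Satisfied.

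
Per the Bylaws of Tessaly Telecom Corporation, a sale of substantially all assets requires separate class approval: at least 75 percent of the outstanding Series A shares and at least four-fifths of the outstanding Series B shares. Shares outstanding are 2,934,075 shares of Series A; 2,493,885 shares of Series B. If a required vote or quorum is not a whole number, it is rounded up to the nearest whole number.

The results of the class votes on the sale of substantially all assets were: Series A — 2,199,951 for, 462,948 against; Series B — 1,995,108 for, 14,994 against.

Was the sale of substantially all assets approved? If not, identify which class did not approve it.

Not approved — the Series A shares did not give the required vote.

Series A: 3/4 of 2934075 = 2200556.25, rounded up to 2200557; 2,200,557 required, 2,199,951 in favor — not approved.
Series B: 4/5 of 2493885 = 1995108; 1,995,108 required, 1,995,108 in favor — approved.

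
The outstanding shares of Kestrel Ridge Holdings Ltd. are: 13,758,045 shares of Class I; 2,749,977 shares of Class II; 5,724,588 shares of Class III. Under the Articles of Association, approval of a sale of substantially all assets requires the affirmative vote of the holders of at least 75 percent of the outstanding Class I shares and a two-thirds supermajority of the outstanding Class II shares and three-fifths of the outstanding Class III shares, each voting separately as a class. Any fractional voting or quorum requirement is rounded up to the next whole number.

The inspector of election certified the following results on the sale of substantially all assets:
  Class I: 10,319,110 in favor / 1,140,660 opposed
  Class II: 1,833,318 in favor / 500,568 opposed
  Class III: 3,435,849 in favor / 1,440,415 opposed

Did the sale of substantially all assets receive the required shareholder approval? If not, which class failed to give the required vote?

Approved — every class gave the required vote.

Class I: 3/4 of 13758045 = 10318533.75, rounded up to 10318534; 10,318,534 required, 10,319,110 in favor — approved.
Class II: 2/3 of 2749977 = 1833318; 1,833,318 required, 1,833,318 in favor — approved.
Class III: 3/5 of 5724588 = 3434752.80, rounded up to 3434753; 3,434,753 required, 3,435,849 in favor — approved.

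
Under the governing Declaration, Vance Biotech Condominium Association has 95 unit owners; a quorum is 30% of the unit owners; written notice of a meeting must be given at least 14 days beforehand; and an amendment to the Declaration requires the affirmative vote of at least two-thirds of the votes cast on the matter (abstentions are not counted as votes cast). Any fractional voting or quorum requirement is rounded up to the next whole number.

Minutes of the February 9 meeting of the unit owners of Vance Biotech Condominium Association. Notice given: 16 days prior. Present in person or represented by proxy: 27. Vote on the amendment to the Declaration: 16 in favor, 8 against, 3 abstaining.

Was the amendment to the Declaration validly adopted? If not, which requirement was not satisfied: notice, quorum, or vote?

Invalid — quorum requirement not satisfied.

Notice: 16 days given; 14 required. Satisfied.
Quorum: 30% of 95 = 28.50, rounded up to 29; 27 present. Not satisfied.
Vote: requires two-thirds of the votes cast (27 − 3 abstaining = 24); 2/3 of 24 = 16, so 16 needed; 16 in favor. Satisfied.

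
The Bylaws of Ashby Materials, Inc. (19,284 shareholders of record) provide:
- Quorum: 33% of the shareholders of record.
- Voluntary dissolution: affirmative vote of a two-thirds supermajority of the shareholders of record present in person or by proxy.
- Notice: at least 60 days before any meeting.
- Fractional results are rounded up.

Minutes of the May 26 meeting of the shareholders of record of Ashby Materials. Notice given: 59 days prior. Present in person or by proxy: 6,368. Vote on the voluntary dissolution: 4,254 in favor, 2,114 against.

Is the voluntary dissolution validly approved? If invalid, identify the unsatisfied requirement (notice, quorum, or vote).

Notice: 59 days given; 60 required. Not satisfied.
Quorum: 33% of 19,284 = 6,363.72, rounded up to 6,364; 6,368 present. Satisfied.
Vote: requires two-thirds of those present (6,368); 2/3 of 6368 = 4245.33, rounded up to 4246, so 4,246 needed; 4,254 in favor. Satisfied.

Invalid — notice requirement not satisfied.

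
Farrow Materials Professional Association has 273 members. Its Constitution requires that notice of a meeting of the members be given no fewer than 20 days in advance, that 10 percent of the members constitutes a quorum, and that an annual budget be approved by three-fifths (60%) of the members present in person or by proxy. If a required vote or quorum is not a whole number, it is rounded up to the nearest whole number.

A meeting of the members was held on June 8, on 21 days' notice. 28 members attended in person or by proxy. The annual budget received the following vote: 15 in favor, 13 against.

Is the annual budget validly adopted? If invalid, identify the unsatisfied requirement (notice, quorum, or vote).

Invalid — vote requirement not satisfied.

Notice: 21 days given; 20 required. Satisfied.
Quorum: 10% of 273 = 27.30, rounded up to 28; 28 present. Satisfied.
Vote: requires three-fifths of those present (28); 3/5 of 28 = 16.80, rounded up to 17, so 17 needed; 15 in favor. Not satisfied.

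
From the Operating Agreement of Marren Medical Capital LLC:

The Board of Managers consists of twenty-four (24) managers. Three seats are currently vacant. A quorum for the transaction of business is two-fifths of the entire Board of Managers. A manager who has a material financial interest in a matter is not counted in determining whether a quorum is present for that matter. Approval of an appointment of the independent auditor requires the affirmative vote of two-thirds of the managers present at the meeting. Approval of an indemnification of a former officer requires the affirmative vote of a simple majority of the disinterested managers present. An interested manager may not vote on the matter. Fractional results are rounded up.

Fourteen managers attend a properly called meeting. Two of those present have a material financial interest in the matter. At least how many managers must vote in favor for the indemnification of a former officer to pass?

The indemnification of a former officer requires a majority of the disinterested managers present (14 − 2 = 12).
A majority of 12 is 7.

7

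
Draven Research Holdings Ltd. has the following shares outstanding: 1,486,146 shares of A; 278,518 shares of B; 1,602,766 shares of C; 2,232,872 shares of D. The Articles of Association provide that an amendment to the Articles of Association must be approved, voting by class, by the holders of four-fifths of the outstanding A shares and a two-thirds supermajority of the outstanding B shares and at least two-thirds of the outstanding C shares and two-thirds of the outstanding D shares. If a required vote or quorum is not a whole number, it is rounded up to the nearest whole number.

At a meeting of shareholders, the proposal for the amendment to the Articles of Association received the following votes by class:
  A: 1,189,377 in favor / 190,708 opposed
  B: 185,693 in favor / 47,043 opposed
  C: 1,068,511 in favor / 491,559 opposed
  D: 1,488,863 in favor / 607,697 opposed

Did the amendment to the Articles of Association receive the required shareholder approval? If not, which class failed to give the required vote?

A: 4/5 of 1486146 = 1188916.80, rounded up to 1188917; 1,188,917 required, 1,189,377 in favor — approved.
B: 2/3 of 278518 = 185678.67, rounded up to 185679; 185,679 required, 185,693 in favor — approved.
C: 2/3 of 1602766 = 1068510.67, rounded up to 1068511; 1,068,511 required, 1,068,511 in favor — approved.
D: 2/3 of 2232872 = 1488581.33, rounded up to 1488582; 1,488,582 required, 1,488,863 in favor — approved.

Approved — every class gave the required vote.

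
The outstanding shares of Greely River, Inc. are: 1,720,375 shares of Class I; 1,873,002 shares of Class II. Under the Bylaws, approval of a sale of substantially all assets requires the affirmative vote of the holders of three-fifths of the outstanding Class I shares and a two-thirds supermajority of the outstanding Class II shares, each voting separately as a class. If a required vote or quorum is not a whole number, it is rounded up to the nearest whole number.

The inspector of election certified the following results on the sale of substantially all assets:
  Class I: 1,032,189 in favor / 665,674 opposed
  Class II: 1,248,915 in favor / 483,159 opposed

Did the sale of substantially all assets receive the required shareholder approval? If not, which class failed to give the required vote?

Not approved — the Class I shares did not give the required vote.

Class I: 3/5 of 1720375 = 1032225; 1,032,225 required, 1,032,189 in favor — not approved.
Class II: 2/3 of 1873002 = 1248668; 1,248,668 required, 1,248,915 in favor — approved.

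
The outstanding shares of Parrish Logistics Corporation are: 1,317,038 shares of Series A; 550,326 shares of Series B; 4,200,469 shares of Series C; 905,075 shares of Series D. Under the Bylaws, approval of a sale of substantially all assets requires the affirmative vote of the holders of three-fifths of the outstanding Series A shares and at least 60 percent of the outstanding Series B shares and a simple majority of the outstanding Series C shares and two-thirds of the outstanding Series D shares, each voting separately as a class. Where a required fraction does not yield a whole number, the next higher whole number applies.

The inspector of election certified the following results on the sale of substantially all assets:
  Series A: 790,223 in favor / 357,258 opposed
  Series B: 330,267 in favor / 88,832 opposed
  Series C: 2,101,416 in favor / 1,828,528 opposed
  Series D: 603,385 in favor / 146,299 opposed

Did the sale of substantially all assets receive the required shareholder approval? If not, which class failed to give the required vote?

Approved — every class gave the required vote.

Series A: 3/5 of 1317038 = 790222.80, rounded up to 790223; 790,223 required, 790,223 in favor — approved.
Series B: 3/5 of 550326 = 330195.60, rounded up to 330196; 330,196 required, 330,267 in favor — approved.
Series C: a majority of 4200469 is 2100235; 2,100,235 required, 2,101,416 in favor — approved.
Series D: 2/3 of 905075 = 603383.33, rounded up to 603384; 603,384 required, 603,385 in favor — approved.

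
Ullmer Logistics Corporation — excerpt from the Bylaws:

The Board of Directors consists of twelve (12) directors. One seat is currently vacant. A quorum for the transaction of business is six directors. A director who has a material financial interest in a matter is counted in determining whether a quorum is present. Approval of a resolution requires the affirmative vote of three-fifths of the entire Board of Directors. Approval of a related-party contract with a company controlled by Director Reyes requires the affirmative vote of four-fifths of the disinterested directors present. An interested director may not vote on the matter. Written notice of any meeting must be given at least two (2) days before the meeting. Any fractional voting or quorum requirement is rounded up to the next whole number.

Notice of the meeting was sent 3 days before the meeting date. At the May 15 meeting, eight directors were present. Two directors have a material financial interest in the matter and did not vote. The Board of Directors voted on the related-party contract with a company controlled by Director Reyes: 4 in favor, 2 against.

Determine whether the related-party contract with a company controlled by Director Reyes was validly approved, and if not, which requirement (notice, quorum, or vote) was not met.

Notice: 3 days given; 2 required (3 ≥ 2). Satisfied.
Quorum: 8 present (interested directors count toward quorum); quorum is 6. Satisfied.
Vote: the related-party contract with a company controlled by Director Reyes requires four-fifths of the disinterested directors present (8 − 2 = 6). 4/5 of 6 = 4.80, rounded up to 5, so 5 affirmative votes are needed; 4 voted in favor. Not satisfied.

Invalid — vote requirement not satisfied.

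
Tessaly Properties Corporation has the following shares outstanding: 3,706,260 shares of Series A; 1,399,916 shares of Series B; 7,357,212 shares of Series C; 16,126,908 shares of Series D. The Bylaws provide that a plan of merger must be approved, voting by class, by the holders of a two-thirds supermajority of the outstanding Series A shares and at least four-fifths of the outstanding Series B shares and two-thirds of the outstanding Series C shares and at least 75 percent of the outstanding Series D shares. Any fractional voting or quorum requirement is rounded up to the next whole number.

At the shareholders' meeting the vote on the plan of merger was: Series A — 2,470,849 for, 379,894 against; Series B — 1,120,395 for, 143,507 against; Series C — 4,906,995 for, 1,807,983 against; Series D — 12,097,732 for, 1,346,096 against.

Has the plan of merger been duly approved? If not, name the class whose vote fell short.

Series A: 2/3 of 3706260 = 2470840; 2,470,840 required, 2,470,849 in favor — approved.
Series B: 4/5 of 1399916 = 1119932.80, rounded up to 1119933; 1,119,933 required, 1,120,395 in favor — approved.
Series C: 2/3 of 7357212 = 4904808; 4,904,808 required, 4,906,995 in favor — approved.
Series D: 3/4 of 16126908 = 12095181; 12,095,181 required, 12,097,732 in favor — approved.

Approved — every class gave the required vote.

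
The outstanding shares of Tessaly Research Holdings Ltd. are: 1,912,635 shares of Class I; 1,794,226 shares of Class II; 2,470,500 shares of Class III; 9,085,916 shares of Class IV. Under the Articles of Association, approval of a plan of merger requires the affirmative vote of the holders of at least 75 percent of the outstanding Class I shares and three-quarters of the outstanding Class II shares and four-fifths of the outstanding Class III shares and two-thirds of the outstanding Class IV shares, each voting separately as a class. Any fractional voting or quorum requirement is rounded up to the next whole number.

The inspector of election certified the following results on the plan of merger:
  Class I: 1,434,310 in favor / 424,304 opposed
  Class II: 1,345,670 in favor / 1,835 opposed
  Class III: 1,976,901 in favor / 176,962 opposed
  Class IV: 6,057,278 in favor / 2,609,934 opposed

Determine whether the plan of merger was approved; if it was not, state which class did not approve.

Class I: 3/4 of 1912635 = 1434476.25, rounded up to 1434477; 1,434,477 required, 1,434,310 in favor — not approved.
Class II: 3/4 of 1794226 = 1345669.50, rounded up to 1345670; 1,345,670 required, 1,345,670 in favor — approved.
Class III: 4/5 of 2470500 = 1976400; 1,976,400 required, 1,976,901 in favor — approved.
Class IV: 2/3 of 9085916 = 6057277.33, rounded up to 6057278; 6,057,278 required, 6,057,278 in favor — approved.

Not approved — the Class I shares did not give the required vote.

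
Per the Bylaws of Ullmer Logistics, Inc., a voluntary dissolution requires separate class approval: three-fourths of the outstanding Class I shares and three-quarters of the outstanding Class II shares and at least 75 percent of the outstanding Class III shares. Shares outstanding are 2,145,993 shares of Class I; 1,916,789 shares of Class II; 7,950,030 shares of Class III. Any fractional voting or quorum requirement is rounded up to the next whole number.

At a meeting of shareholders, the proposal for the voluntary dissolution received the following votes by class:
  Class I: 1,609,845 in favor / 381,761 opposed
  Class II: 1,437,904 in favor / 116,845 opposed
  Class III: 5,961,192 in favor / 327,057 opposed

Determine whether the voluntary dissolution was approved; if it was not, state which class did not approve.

Not approved — the Class III shares did not give the required vote.

Class I: 3/4 of 2145993 = 1609494.75, rounded up to 1609495; 1,609,495 required, 1,609,845 in favor — approved.
Class II: 3/4 of 1916789 = 1437591.75, rounded up to 1437592; 1,437,592 required, 1,437,904 in favor — approved.
Class III: 3/4 of 7950030 = 5962522.50, rounded up to 5962523; 5,962,523 required, 5,961,192 in favor — not approved.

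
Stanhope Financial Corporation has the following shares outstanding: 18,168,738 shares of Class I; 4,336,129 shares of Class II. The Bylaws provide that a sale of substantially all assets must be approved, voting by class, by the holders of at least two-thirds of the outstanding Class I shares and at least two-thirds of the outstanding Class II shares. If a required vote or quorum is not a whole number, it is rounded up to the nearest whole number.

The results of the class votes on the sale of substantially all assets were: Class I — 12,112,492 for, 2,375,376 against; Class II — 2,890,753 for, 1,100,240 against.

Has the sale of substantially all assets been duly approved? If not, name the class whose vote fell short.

Class I: 2/3 of 18168738 = 12112492; 12,112,492 required, 12,112,492 in favor — approved.
Class II: 2/3 of 4336129 = 2890752.67, rounded up to 2890753; 2,890,753 required, 2,890,753 in favor — approved.

Approved — every class gave the required vote.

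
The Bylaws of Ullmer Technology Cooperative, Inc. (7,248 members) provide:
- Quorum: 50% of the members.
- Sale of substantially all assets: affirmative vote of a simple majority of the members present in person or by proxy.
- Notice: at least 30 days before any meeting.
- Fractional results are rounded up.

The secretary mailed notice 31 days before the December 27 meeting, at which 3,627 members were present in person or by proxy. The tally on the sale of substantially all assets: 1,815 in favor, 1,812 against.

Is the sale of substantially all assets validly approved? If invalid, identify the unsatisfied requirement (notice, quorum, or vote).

Valid — all requirements satisfied.

Notice: 31 days given; 30 required. Satisfied.
Quorum: 50% of 7,248 = 3,624; 3,627 present. Satisfied.
Vote: requires a majority of those present (3,627); a majority of 3627 is 1814, so 1,814 needed; 1,815 in favor. Satisfied.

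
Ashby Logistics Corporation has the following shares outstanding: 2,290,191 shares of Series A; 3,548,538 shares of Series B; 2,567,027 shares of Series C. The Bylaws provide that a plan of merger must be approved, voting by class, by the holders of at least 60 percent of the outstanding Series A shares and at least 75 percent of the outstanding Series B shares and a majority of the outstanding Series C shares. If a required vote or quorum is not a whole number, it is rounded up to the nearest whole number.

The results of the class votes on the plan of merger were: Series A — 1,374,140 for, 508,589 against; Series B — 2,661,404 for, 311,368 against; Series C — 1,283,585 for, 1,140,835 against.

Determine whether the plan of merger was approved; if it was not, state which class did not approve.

Series A: 3/5 of 2290191 = 1374114.60, rounded up to 1374115; 1,374,115 required, 1,374,140 in favor — approved.
Series B: 3/4 of 3548538 = 2661403.50, rounded up to 2661404; 2,661,404 required, 2,661,404 in favor — approved.
Series C: a majority of 2567027 is 1283514; 1,283,514 required, 1,283,585 in favor — approved.

Approved — every class gave the required vote.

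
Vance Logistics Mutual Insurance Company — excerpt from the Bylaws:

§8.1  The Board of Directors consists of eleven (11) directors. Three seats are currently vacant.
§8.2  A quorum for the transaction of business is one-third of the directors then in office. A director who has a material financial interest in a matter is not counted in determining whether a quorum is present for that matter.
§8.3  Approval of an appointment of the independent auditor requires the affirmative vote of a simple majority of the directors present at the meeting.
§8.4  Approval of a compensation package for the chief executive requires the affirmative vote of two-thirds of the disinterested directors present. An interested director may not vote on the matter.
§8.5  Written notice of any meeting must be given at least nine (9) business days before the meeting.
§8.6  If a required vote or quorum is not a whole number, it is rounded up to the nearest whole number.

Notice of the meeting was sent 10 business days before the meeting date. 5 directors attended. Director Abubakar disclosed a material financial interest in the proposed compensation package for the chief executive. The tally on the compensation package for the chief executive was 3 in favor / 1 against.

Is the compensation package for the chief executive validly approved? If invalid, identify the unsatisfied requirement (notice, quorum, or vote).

Notice: 10 business days given; 9 required (10 ≥ 9). Satisfied.
Quorum: 5 present, but the 1 interested director does not count, leaving 4. Quorum is 3. Satisfied.
Vote: the compensation package for the chief executive requires two-thirds of the disinterested directors present (5 − 1 = 4). 2/3 of 4 = 2.67, rounded up to 3, so 3 affirmative votes are needed; 3 voted in favor. Satisfied.

Valid — all requirements satisfied.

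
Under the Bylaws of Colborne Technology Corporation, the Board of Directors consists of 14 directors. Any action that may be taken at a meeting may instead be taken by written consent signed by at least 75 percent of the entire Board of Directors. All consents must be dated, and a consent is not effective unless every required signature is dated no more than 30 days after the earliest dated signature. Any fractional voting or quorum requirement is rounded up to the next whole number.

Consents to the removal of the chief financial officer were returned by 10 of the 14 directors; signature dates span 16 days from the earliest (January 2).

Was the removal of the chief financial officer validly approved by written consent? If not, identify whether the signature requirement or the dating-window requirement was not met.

Not effective — insufficient signatures.

Signatures required: at least 75 percent of 14 — 3/4 of 14 = 10.50, rounded up to 11, so 11 needed; 10 signed. Insufficient.
Dating window: the latest signature is 16 days after the earliest; the limit is 30 days. Within the window.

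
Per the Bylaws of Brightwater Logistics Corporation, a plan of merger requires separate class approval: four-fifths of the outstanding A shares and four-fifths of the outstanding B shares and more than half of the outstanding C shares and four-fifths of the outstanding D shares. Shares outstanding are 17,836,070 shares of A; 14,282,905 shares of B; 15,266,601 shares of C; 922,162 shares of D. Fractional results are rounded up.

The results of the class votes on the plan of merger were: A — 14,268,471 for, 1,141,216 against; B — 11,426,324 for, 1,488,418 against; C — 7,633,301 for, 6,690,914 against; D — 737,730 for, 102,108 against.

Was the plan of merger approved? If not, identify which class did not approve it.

A: 4/5 of 17836070 = 14268856; 14,268,856 required, 14,268,471 in favor — not approved.
B: 4/5 of 14282905 = 11426324; 11,426,324 required, 11,426,324 in favor — approved.
C: a majority of 15266601 is 7633301; 7,633,301 required, 7,633,301 in favor — approved.
D: 4/5 of 922162 = 737729.60, rounded up to 737730; 737,730 required, 737,730 in favor — approved.

Not approved — the A shares did not give the required vote.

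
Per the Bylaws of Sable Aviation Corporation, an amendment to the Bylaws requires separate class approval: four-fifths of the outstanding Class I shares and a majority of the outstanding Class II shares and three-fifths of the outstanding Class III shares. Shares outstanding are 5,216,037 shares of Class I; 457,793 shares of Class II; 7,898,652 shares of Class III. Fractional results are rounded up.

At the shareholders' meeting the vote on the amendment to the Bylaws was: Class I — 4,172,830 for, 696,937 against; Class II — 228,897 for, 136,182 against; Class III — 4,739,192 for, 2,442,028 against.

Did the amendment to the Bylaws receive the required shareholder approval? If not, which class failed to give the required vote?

Approved — every class gave the required vote.

Class I: 4/5 of 5216037 = 4172829.60, rounded up to 4172830; 4,172,830 required, 4,172,830 in favor — approved.
Class II: a majority of 457793 is 228897; 228,897 required, 228,897 in favor — approved.
Class III: 3/5 of 7898652 = 4739191.20, rounded up to 4739192; 4,739,192 required, 4,739,192 in favor — approved.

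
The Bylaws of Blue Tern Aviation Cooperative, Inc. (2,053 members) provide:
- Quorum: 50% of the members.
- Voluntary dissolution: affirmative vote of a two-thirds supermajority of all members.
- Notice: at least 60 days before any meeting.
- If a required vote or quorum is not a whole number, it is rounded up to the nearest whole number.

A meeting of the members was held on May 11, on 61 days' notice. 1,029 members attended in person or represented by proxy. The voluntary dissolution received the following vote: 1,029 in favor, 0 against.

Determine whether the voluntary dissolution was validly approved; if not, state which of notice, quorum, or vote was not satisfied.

Notice: 61 days given; 60 required. Satisfied.
Quorum: 50% of 2,053 = 1,026.50, rounded up to 1,027; 1,029 present. Satisfied.
Vote: requires two-thirds of all members (2,053); 2/3 of 2053 = 1368.67, rounded up to 1369, so 1,369 needed; 1,029 in favor. Not satisfied.

Invalid — vote requirement not satisfied.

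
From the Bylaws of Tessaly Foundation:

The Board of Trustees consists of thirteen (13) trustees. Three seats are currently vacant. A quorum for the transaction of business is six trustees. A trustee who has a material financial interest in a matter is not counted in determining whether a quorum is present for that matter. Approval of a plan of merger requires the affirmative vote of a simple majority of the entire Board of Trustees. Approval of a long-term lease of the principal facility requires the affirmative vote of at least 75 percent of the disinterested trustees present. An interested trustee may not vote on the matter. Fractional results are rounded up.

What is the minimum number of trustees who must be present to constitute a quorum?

6

The quorum is fixed at 6.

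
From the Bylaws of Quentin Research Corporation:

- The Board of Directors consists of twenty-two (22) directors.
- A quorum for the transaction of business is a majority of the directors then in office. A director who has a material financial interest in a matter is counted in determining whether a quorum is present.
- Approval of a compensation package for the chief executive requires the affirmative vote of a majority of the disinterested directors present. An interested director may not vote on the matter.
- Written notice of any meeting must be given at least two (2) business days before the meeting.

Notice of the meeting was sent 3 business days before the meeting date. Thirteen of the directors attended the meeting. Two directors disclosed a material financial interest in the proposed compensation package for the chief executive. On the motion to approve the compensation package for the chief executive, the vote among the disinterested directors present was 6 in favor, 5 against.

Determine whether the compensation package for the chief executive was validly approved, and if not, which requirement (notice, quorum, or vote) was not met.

Valid — all requirements satisfied.

Notice: 3 business days given; 2 required (3 ≥ 2). Satisfied.
Quorum: 13 present (interested directors count toward quorum); quorum is 12. Satisfied.
Vote: the compensation package for the chief executive requires a majority of the disinterested directors present (13 − 2 = 11). A majority of 11 is 6, so 6 affirmative votes are needed; 6 voted in favor. Satisfied.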